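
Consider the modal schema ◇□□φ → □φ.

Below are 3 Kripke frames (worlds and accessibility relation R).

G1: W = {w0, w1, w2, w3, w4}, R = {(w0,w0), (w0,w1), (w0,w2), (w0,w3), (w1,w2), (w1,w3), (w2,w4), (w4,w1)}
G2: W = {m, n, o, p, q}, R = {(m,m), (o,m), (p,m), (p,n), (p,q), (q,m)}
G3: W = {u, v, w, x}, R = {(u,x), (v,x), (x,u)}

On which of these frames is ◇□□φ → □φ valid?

G3

This is the axiom for a generalized confluence (Geach) condition; its first-order frame correspondent is ∀x ∀y ∀z ((xRy ∧ xRz) → ∃w (yR²w ∧ z = w)).
G1: fails — w0Rw1, w0Rw0 but no w with w1R²w and w0=w.
G2: fails — pRm, pRn but no w with mR²w and n=w.
G3: condition met.
Valid on: G3.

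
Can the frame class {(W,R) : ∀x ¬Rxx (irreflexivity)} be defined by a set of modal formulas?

Not modally definable

Modal frame validity is preserved under surjective bounded morphisms.
The 5-cycle (worlds a,b,c,d,e with a→b→c→d→e→a) is irreflexive, and the map sending every world to a single reflexive point • is a surjective bounded morphism (forth: every edge maps to (•,•); back: every world has a successor). So any modal formula valid on the 5-cycle is also valid on the reflexive point, which is not irreflexive.
So no modal formula (or set of formulas) defines exactly the irreflexive frames.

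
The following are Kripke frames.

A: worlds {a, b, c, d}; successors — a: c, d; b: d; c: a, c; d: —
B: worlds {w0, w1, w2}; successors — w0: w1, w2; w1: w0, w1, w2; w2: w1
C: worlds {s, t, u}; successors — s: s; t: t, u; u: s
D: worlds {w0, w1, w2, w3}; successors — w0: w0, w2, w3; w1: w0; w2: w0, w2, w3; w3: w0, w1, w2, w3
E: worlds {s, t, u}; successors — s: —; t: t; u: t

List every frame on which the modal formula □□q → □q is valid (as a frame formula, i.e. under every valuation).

B, C, D, E

This is the axiom for density; its first-order frame correspondent is ∀x ∀y (Rxy → ∃z (Rxz ∧ Rzy)).
A: fails — Rad but no z with Raz and Rzd.
B: ✓.
C: ✓.
D: ✓.
E: ✓.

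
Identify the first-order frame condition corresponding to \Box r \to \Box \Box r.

Suppose □r→□□r is valid. Take Rxy, Ryz and set V(r)={w : Rxw}. Then □r at x, so □□r at x, so □r at y, so r at z, i.e. Rxz.
Conversely, any frame satisfying \forall x \forall y \forall z (Rxy \wedge Ryz \to Rxz) validates the schema.
Frame condition: \forall x \forall y \forall z (Rxy \wedge Ryz \to Rxz).

transitivity: \forall x \forall y \forall z (Rxy \wedge Ryz \to Rxz)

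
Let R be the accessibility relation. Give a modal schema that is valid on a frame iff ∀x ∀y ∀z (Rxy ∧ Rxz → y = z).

This is partial functionality; the standard corresponding axiom is CD: ◇ψ → □ψ.
Suppose ◇ψ→□ψ is valid. Take Rxy, Rxz and set V(ψ)={y}. Then ◇ψ at x, so □ψ at x, so ψ at z, i.e. z=y.

◇ψ → □ψ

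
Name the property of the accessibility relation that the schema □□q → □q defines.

density

Suppose □□q→□q is valid. Take Rxy and set V(q)={w : xR²w}. Then □□q at x, so □q at x, so q at y, i.e. ∃z(Rxz∧Rzy).
Conversely, on a frame with density the schema holds at every world under every valuation.
So the correspondent is density.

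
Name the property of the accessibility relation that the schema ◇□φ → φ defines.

symmetry

Equivalently (dual form): φ → □◇φ.
Suppose φ→□◇φ is valid. Take Rxy and set V(φ)={x}. Then φ at x, so □◇φ at x, so ◇φ at y, so some z with Ryz has φ; z=x, i.e. Ryx.
The converse is a direct semantic check.
Frame condition: ∀x ∀y (Rxy → Ryx).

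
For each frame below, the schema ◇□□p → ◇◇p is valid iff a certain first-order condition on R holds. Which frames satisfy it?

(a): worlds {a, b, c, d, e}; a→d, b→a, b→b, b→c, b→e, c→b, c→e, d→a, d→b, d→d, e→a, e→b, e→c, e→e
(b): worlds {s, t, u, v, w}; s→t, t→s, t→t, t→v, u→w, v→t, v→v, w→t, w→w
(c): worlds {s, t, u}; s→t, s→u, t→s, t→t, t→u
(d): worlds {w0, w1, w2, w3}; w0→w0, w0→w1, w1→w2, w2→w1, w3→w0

(a), (b)

This is the axiom for a generalized confluence (Geach) condition; its first-order frame correspondent is ∀x ∀y (xRy → ∃w (yR²w ∧ xR²w)).
(a): satisfies the condition.
(b): satisfies the condition.
(c): fails — sRu but no w with uR²w and sR²w.
(d): fails — w1Rw2 but no w with w2R²w and w1R²w.
Valid on: (a), (b).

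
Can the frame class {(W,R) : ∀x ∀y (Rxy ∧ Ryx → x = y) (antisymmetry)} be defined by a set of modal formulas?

Modal frame validity is preserved under surjective bounded morphisms.
The 8-cycle (worlds s,t,u,v,w,x,y,z with s→t→u→v→w→x→y→z→s) is antisymmetric. Sending even-indexed worlds to a and odd-indexed worlds to b is a surjective bounded morphism onto the two-world frame with a↔b, which is not antisymmetric.
So no modal formula (or set of formulas) defines exactly the antisymmetric frames.

Not modally definable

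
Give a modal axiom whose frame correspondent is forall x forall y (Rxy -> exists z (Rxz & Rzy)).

This is density; the standard corresponding axiom is C4: □□r → □r.
Suppose □□r→□r is valid. Take Rxy and set V(r)={w : xR²w}. Then □□r at x, so □r at x, so r at y, i.e. ∃z(Rxz∧Rzy).

□□r → □r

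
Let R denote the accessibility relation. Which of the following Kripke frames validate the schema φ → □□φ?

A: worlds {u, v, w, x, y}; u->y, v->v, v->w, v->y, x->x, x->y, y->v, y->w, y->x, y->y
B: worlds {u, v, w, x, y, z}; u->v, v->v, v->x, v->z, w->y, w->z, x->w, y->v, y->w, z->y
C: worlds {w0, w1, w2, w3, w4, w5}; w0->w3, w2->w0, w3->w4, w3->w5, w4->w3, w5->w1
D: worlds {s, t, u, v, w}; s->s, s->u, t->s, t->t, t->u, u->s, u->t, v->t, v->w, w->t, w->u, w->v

none

Frame correspondent (Sahlqvist): ∀x ∀z (xR²z → ∃w (x = w ∧ z = w)) — i.e. a generalized confluence (Geach) condition.
A: fails — uR²v but u ≠ v.
B: fails — uR²v but u ≠ v.
C: fails — w0R²w4 but w0 ≠ w4.
D: fails — sR²t but s ≠ t.
Valid on no frame.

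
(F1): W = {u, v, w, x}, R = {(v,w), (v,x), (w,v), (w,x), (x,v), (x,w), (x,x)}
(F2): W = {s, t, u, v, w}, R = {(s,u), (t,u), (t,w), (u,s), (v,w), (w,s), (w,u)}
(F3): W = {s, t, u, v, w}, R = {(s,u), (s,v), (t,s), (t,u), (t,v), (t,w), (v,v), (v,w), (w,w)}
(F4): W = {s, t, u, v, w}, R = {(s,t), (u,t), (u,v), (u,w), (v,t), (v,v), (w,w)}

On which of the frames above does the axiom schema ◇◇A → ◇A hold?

Frame correspondent (Sahlqvist): ∀x ∀y ∀z (Rxy ∧ Ryz → Rxz) — i.e. transitivity.
(F1): fails — Rwx and Rxw but not Rww.
(F2): fails — Rvw and Rwu but not Rvu.
(F3): fails — Rsv and Rvw but not Rsw.
(F4): satisfies the condition.
Valid on: (F4).

(F4)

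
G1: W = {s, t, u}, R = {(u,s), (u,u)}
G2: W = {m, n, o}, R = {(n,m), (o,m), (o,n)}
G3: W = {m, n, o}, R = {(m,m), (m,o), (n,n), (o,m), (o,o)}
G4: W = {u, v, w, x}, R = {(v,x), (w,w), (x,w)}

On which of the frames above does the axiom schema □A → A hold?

G3

Frame correspondent (Sahlqvist): ∀x Rxx — i.e. reflexivity.
G1: fails — world s does not see itself.
G2: fails — world m does not see itself.
G3: holds.
G4: fails — world u does not see itself.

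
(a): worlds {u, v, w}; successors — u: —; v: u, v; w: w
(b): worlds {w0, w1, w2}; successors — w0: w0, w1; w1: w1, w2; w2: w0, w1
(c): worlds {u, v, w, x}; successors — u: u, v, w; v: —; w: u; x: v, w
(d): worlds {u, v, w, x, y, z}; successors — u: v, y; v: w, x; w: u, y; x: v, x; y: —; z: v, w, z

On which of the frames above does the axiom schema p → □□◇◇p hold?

This is the axiom for a generalized confluence (Geach) condition; its first-order frame correspondent is ∀x ∀z (xR²z → ∃w (x = w ∧ zR²w)).
(a): fails — vR²u but no t with v=t and uR²t.
(b): holds.
(c): fails — uR²v but no t with u=t and vR²t.
(d): fails — uR²w but no t with u=t and wR²t.
Valid on: (b).

(b)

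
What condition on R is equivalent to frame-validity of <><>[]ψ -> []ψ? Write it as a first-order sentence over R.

This is a Sahlqvist (Geach-type) schema ◇^2□^1ψ → □^1◇^0ψ.
First-order correspondent: forall x forall y forall z ((x R^2 y & xRz) -> exists w (yRw & z = w)).

forall x forall y forall z ((x R^2 y & xRz) -> exists w (yRw & z = w))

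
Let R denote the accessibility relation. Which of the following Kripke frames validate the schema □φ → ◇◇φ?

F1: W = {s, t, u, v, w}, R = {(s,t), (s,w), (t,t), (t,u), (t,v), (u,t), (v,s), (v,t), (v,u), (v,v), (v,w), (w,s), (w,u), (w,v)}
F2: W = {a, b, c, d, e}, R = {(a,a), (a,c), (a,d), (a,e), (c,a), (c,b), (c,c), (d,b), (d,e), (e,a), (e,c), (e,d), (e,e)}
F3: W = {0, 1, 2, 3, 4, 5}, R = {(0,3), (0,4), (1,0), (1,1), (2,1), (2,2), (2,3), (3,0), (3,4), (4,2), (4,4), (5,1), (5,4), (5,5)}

This is the axiom for a generalized confluence (Geach) condition; its first-order frame correspondent is ∀x ∃w (xRw ∧ xR²w).
F1: condition met.
F2: fails — at b but no w with bRw and bR²w.
F3: condition met.
Valid on: F1, F3.

F1, F3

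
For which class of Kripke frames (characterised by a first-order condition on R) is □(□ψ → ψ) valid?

This schema is the T□ axiom.
Its frame correspondent is shift-reflexivity — ∀x ∀y (Rxy → Ryy).

Shift-reflexivity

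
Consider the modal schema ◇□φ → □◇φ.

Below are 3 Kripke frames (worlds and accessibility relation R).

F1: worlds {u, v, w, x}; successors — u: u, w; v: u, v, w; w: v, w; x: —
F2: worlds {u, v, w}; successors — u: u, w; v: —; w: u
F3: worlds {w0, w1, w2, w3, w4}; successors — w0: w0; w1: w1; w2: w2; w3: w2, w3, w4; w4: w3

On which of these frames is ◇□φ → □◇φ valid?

The schema corresponds to convergence: ∀x ∀y ∀z (Rxy ∧ Rxz → ∃w (Ryw ∧ Rzw)).
F1: satisfies the condition.
F2: satisfies the condition.
F3: fails — Rw3w2 and Rw3w4 but w2 and w4 have no common successor.

F1, F2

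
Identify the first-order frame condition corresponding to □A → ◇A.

Suppose □A→◇A is valid. At any x set V(A)=W. Then □A at x, so ◇A at x, so x has a successor.

seriality: ∀x ∃y Rxy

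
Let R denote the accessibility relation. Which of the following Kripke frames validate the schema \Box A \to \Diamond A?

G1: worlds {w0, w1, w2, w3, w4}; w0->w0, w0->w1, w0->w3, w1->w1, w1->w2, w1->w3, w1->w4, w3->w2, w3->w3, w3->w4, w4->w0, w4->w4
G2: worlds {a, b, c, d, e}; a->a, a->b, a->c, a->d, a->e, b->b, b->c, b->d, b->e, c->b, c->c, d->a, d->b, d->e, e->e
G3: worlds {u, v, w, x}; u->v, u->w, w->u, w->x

G2

The schema corresponds to seriality: \forall x \exists y Rxy.
G1: fails — world w2 has no successor.
G2: condition met.
G3: fails — world v has no successor.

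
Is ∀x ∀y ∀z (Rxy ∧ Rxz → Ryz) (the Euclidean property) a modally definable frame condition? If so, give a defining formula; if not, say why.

This is a Sahlqvist condition; the 5 axiom ◇r → □◇r defines it.
Suppose ◇r→□◇r is valid. Take Rxy, Rxz and set V(r)={y}. Then ◇r at x, so □◇r at x, so ◇r at z, so some w with Rzw has r; w=y, i.e. Rzy. By symmetry of the argument, Ryz.

Yes — defined by ◇r → □◇r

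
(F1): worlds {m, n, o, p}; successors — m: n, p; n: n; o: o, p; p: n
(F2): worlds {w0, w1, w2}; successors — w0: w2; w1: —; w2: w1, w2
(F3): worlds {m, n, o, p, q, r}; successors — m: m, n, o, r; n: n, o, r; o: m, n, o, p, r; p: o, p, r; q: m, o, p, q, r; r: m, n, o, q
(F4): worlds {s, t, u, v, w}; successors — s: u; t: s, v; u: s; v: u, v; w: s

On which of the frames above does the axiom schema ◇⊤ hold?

The schema corresponds to seriality: ∀x ∃y Rxy.
(F1): ✓.
(F2): fails — world w1 has no successor.
(F3): ✓.
(F4): ✓.

(F1), (F3), (F4)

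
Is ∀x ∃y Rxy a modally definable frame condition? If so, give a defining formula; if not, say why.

Yes, by □p → ◇p

This is a Sahlqvist condition; the D axiom □p → ◇p defines it.
Suppose □p→◇p is valid. At any x set V(p)=W. Then □p at x, so ◇p at x, so x has a successor.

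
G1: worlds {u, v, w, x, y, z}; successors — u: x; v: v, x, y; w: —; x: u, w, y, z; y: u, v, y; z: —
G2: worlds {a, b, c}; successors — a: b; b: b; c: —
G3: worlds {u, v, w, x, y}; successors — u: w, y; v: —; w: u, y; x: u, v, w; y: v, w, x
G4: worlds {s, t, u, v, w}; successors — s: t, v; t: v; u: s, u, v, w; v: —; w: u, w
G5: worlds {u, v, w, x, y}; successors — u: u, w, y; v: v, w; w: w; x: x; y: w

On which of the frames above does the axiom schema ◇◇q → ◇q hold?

G2, G5

Frame correspondent (Sahlqvist): ∀x ∀y ∀z (Rxy ∧ Ryz → Rxz) — i.e. transitivity.
G1: fails — Rxu and Rux but not Rxx.
G2: satisfies the condition.
G3: fails — Rxw and Rwy but not Rxy.
G4: fails — Rwu and Ruv but not Rwv.
G5: satisfies the condition.
Valid on: G2, G5.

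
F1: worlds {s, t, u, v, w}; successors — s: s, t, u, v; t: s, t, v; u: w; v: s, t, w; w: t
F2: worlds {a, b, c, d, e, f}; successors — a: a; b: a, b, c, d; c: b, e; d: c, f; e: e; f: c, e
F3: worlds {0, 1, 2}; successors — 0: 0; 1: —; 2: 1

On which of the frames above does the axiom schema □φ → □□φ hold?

This is the axiom for transitivity; its first-order frame correspondent is ∀x ∀y ∀z (Rxy ∧ Ryz → Rxz).
F1: fails — Rwt and Rtv but not Rwv.
F2: fails — Rbc and Rce but not Rbe.
F3: ✓.
Valid on: F3.

F3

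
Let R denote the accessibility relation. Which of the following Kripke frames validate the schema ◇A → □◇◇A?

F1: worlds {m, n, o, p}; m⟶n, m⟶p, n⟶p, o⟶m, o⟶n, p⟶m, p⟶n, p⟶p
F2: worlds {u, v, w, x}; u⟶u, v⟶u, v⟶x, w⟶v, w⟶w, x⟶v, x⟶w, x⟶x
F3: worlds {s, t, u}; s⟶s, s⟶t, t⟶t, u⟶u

Frame correspondent (Sahlqvist): ∀x ∀y ∀z ((xRy ∧ xRz) → ∃w (y = w ∧ zR²w)) — i.e. a generalized confluence (Geach) condition.
F1: satisfies the condition.
F2: fails — vRx, vRu but no t with x=t and uR²t.
F3: fails — sRs, sRt but no w with s=w and tR²w.
Valid on: F1.

F1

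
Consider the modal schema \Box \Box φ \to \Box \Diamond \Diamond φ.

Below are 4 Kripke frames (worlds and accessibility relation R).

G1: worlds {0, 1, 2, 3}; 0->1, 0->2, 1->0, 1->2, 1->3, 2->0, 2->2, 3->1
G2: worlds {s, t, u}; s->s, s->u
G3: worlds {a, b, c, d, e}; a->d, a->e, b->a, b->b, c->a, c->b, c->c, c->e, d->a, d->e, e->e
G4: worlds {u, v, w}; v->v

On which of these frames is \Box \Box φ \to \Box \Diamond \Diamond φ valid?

The schema corresponds to a generalized confluence (Geach) condition: \forall x \forall z (xRz \to \exists w (x R^2 w \wedge z R^2 w)).
G1: ✓.
G2: fails — sRu but no w with sR²w and uR²w.
G3: ✓.
G4: ✓.

G1, G3, G4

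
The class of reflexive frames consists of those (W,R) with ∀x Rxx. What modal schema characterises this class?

□p → p

This is reflexivity; the standard corresponding axiom is T: □p → p.
Suppose □p→p is valid. At any x set V(p)={w : Rxw}. Then □p holds at x, so p holds at x, i.e. Rxx.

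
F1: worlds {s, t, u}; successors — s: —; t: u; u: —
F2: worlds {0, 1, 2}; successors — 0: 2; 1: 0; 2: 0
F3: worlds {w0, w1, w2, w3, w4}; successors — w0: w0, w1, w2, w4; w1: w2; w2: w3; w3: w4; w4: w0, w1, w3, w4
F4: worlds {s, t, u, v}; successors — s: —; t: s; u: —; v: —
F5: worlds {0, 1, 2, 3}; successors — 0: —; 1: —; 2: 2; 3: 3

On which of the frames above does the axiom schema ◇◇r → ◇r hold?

This is the axiom for transitivity; its first-order frame correspondent is ∀x ∀y ∀z (Rxy ∧ Ryz → Rxz).
F1: ✓.
F2: fails — R10 and R02 but not R12.
F3: fails — Rw1w2 and Rw2w3 but not Rw1w3.
F4: ✓.
F5: ✓.
Valid on: F1, F4, F5.

F1, F4, F5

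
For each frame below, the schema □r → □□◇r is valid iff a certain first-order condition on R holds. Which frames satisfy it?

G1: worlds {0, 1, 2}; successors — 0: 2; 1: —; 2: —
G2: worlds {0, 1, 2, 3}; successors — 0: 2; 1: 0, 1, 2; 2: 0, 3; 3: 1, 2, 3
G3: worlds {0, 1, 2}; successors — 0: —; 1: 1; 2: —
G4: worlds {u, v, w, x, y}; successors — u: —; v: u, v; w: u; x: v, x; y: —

G1, G2, G3

This is the axiom for a generalized confluence (Geach) condition; its first-order frame correspondent is ∀x ∀z (xR²z → ∃w (xRw ∧ zRw)).
G1: condition met.
G2: condition met.
G3: condition met.
G4: fails — vR²u but no t with vRt and uRt.
Valid on: G1, G2, G3.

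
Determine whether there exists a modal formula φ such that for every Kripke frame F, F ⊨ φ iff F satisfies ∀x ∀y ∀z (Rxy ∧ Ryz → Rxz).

Yes, by □q → □□q

This is a Sahlqvist condition; the 4 axiom □q → □□q defines it.
Suppose □q→□□q is valid. Take Rxy, Ryz and set V(q)={w : Rxw}. Then □q at x, so □□q at x, so □q at y, so q at z, i.e. Rxz.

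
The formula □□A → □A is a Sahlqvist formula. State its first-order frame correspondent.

Density

Suppose □□A→□A is valid. Take Rxy and set V(A)={w : xR²w}. Then □□A at x, so □A at x, so A at y, i.e. ∃z(Rxz∧Rzy).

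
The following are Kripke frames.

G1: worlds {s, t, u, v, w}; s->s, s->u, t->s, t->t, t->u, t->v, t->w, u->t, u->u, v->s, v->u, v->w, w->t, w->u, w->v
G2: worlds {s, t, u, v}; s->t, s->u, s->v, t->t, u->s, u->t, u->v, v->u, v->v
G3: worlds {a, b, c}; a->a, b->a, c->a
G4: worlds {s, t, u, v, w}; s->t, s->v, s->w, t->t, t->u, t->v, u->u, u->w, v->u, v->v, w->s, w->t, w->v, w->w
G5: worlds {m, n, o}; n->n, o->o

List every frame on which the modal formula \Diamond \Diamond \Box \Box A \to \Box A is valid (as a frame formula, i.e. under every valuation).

G3, G5

This is the axiom for a generalized confluence (Geach) condition; its first-order frame correspondent is \forall x \forall y \forall z ((x R^2 y \wedge xRz) \to \exists w (y R^2 w \wedge z = w)).
G1: fails — tR²s, tRv but no w* with sR²w* and v=w*.
G2: fails — sR²t, sRu but no w with tR²w and u=w.
G3: condition met.
G4: fails — sR²v, sRt but no w* with vR²w* and t=w*.
G5: condition met.
Valid on: G3, G5.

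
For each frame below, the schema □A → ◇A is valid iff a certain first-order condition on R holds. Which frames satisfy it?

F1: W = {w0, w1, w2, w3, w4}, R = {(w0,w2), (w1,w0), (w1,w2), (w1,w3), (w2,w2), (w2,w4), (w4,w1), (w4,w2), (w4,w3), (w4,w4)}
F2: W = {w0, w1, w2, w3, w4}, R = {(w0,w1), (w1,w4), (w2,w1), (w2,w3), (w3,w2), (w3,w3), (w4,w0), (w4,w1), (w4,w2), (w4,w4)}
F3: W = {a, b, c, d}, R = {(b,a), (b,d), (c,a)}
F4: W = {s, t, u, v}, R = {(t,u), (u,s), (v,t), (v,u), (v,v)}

Frame correspondent (Sahlqvist): ∀x ∃y Rxy — i.e. seriality.
F1: fails — world w3 has no successor.
F2: satisfies the condition.
F3: fails — world a has no successor.
F4: fails — world s has no successor.
Valid on: F2.

F2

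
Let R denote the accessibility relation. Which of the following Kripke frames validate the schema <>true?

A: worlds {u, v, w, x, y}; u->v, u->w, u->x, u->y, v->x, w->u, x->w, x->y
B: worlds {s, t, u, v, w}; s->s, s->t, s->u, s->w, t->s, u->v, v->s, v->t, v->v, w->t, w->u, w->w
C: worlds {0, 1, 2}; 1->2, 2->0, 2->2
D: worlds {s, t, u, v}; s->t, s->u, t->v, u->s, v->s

B, D

The schema corresponds to seriality: forall x exists y Rxy.
A: fails — world y has no successor.
B: satisfies the condition.
C: fails — world 0 has no successor.
D: satisfies the condition.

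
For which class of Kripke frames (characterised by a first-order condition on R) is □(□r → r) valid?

shift-reflexivity: ∀x ∀y (Rxy → Ryy)

This is the T□ axiom.
It corresponds to shift-reflexivity: ∀x ∀y (Rxy → Ryy).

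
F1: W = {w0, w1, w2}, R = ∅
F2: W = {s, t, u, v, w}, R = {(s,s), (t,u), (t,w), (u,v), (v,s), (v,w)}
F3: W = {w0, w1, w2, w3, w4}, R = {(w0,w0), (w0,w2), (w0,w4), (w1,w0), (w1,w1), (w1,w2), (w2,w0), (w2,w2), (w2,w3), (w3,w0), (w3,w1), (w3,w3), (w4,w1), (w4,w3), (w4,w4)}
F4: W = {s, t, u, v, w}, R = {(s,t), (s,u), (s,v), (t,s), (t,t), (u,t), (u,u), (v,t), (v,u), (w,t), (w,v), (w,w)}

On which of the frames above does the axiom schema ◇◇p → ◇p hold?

Frame correspondent (Sahlqvist): ∀x ∀y ∀z (Rxy ∧ Ryz → Rxz) — i.e. transitivity.
F1: condition met.
F2: fails — Ruv and Rvw but not Ruw.
F3: fails — Rw1w0 and Rw0w4 but not Rw1w4.
F4: fails — Rwt and Rts but not Rws.

F1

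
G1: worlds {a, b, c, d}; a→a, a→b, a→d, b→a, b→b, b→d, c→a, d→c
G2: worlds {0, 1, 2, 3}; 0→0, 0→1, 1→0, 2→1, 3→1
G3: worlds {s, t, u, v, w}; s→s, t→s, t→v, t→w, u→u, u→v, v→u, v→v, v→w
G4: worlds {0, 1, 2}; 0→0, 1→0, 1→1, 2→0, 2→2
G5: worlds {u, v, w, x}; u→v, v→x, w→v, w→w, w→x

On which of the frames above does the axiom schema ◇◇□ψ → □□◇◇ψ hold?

G2, G4

The schema corresponds to a generalized confluence (Geach) condition: ∀x ∀y ∀z ((xR²y ∧ xR²z) → ∃w (yRw ∧ zR²w)).
G1: fails — aR²d, aR²c but no w with dRw and cR²w.
G2: condition met.
G3: fails — tR²s, tR²u but no w* with sRw* and uR²w*.
G4: condition met.
G5: fails — uR²x, uR²x but no t with xRt and xR²t.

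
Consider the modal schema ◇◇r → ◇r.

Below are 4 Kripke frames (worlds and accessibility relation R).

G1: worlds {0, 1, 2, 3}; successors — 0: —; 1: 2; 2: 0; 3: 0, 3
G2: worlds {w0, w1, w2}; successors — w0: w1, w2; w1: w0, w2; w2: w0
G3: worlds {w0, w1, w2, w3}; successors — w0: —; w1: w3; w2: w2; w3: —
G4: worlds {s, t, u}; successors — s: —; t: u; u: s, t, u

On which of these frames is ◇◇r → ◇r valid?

This is the axiom for transitivity; its first-order frame correspondent is ∀x ∀y ∀z (Rxy ∧ Ryz → Rxz).
G1: fails — R12 and R20 but not R10.
G2: fails — Rw1w0 and Rw0w1 but not Rw1w1.
G3: satisfies the condition.
G4: fails — Rtu and Rus but not Rts.
Valid on: G3.

G3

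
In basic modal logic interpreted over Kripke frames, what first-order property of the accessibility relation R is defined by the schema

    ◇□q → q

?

Replacing q by ¬q and contraposing gives the equivalent schema q → □◇q.
Suppose q→□◇q is valid. Take Rxy and set V(q)={x}. Then q at x, so □◇q at x, so ◇q at y, so some z with Ryz has q; z=x, i.e. Ryx.
The converse is a direct semantic check.
So the correspondent is symmetry.

symmetry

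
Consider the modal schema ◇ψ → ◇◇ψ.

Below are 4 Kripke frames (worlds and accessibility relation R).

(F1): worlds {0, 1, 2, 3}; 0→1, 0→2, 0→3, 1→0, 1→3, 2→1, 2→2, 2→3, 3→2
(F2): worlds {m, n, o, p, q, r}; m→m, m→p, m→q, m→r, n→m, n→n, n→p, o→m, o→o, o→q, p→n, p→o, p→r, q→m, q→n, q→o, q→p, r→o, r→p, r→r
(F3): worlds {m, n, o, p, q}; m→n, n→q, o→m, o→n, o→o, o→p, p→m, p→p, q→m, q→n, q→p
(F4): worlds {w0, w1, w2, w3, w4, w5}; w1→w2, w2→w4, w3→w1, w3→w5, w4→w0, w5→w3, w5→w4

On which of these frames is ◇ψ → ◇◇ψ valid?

(F2)

The schema corresponds to a generalized confluence (Geach) condition: ∀x ∀y (xRy → ∃w (y = w ∧ xR²w)).
(F1): fails — 1R0 but no w with 0=w and 1R²w.
(F2): satisfies the condition.
(F3): fails — mRn but no w with n=w and mR²w.
(F4): fails — w1Rw2 but no w with w2=w and w1R²w.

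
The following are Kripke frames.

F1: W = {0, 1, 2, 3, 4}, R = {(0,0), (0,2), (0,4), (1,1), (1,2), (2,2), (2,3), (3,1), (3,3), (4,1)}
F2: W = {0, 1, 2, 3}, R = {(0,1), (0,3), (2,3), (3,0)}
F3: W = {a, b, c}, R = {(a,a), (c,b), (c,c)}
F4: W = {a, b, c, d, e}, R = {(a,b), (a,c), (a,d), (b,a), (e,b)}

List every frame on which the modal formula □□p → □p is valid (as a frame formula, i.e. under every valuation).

Frame correspondent (Sahlqvist): ∀x ∀y (Rxy → ∃z (Rxz ∧ Rzy)) — i.e. density.
F1: satisfies the condition.
F2: fails — R01 but no z with R0z and Rz1.
F3: satisfies the condition.
F4: fails — Reb but no z with Rez and Rzb.

F1, F3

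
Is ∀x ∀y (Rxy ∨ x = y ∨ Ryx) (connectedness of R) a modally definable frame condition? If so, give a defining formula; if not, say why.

Not definable by any modal formula

Any modally definable frame class is closed under disjoint unions.
Take 3 disjoint single-world reflexive frames: each is trivially connected, but their disjoint union has 3 worlds with no edge between distinct components, so it is not connected.
Hence connectedness of R is not modally definable.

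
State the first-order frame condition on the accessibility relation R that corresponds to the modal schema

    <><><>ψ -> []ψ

forall x forall y forall z ((x R^3 y & xRz) -> exists w (y = w & z = w))

This is a Sahlqvist (Geach-type) schema ◇^3□^0ψ → □^1◇^0ψ.
First-order correspondent: forall x forall y forall z ((x R^3 y & xRz) -> exists w (y = w & z = w)).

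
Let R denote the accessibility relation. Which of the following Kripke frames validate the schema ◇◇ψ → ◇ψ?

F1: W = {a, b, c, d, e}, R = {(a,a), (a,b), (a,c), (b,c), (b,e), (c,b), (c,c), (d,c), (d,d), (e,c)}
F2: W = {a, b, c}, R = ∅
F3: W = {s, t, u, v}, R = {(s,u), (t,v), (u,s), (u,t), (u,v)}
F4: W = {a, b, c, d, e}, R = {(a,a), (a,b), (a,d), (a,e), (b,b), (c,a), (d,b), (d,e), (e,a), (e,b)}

F2

The schema corresponds to transitivity: ∀x ∀y ∀z (Rxy ∧ Ryz → Rxz).
F1: fails — Rbc and Rcb but not Rbb.
F2: holds.
F3: fails — Rus and Rsu but not Ruu.
F4: fails — Rea and Rae but not Ree.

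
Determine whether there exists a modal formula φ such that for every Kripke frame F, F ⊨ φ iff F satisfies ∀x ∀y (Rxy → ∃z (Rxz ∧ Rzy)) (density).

Yes, by □□q → □q

This is a Sahlqvist condition; the C4 axiom □□q → □q defines it.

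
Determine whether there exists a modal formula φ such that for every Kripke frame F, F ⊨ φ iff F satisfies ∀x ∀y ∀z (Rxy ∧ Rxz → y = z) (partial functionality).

Yes — defined by ◇r → □r

The condition is partial functionality. A defining modal formula is ◇r → □r.
Suppose ◇r→□r is valid. Take Rxy, Rxz and set V(r)={y}. Then ◇r at x, so □r at x, so r at z, i.e. z=y.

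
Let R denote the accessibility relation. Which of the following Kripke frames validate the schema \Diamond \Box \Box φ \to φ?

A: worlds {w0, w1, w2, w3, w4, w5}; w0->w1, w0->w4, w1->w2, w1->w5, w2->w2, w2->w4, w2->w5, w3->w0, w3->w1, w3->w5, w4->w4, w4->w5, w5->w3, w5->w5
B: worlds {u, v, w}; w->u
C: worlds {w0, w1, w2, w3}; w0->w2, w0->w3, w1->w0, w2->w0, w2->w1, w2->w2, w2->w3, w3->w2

The schema corresponds to a generalized confluence (Geach) condition: \forall x \forall y (xRy \to \exists w (y R^2 w \wedge x = w)).
A: fails — w0Rw1 but no w with w1R²w and w0=w.
B: fails — wRu but no t with uR²t and w=t.
C: ✓.
Valid on: C.

C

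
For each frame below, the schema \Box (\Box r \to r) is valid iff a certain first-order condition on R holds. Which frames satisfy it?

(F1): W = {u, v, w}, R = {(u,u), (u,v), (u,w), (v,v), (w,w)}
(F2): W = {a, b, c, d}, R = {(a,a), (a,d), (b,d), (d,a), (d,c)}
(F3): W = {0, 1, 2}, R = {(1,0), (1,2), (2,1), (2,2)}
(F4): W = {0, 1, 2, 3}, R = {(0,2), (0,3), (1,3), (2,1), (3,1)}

This is the axiom for shift-reflexivity; its first-order frame correspondent is \forall x \forall y (Rxy \to Ryy).
(F1): satisfies the condition.
(F2): fails — Rdc but not Rcc.
(F3): fails — R10 but not R00.
(F4): fails — R31 but not R11.

(F1)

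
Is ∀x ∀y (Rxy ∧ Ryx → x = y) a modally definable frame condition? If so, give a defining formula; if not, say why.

Modal frame validity is preserved under surjective bounded morphisms.
The 6-cycle (worlds a,b,c,d,e,f with a→b→c→d→e→f→a) is antisymmetric. Sending even-indexed worlds to s and odd-indexed worlds to t is a surjective bounded morphism onto the two-world frame with s↔t, which is not antisymmetric.
So no modal formula (or set of formulas) defines exactly the antisymmetric frames.

Not modally definable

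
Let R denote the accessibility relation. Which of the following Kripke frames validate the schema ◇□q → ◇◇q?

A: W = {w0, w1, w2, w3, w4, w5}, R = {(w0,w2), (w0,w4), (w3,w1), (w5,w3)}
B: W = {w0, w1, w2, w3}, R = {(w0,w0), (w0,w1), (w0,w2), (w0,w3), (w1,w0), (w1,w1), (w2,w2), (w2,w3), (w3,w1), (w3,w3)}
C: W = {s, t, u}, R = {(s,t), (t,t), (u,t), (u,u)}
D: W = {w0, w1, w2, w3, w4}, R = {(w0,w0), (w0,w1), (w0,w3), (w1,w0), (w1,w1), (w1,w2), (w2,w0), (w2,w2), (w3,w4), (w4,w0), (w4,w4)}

B, C, D

This is the axiom for a generalized confluence (Geach) condition; its first-order frame correspondent is ∀x ∀y (xRy → ∃w (yRw ∧ xR²w)).
A: fails — w0Rw2 but no w with w2Rw and w0R²w.
B: ✓.
C: ✓.
D: ✓.
Valid on: B, C, D.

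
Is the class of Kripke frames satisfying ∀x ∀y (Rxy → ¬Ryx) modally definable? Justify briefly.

No

If a class were modally definable it would be closed under surjective bounded morphisms (Goldblatt–Thomason).
The 5-cycle (worlds w0,w1,w2,w3,w4 with w0→w1→w2→w3→w4→w0) is asymmetric. Mapping every world to a single reflexive point • is a surjective bounded morphism, and the reflexive point is not asymmetric (R•• but asymmetry requires ¬R••).
So no modal formula (or set of formulas) defines exactly the asymmetric frames.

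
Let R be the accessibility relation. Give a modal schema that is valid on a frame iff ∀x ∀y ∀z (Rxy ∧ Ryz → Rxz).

This is transitivity; the standard corresponding axiom is 4: □r → □□r.
Suppose □r→□□r is valid. Take Rxy, Ryz and set V(r)={w : Rxw}. Then □r at x, so □□r at x, so □r at y, so r at z, i.e. Rxz.

□r → □□r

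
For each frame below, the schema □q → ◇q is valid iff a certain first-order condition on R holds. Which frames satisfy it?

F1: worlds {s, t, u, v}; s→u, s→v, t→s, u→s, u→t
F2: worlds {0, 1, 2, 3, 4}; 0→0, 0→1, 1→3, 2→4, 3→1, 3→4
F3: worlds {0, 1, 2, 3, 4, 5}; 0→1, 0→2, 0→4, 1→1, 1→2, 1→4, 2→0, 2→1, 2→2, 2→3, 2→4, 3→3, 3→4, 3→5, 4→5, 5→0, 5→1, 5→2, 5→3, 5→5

F3

This is the axiom for seriality; its first-order frame correspondent is ∀x ∃y Rxy.
F1: fails — world v has no successor.
F2: fails — world 4 has no successor.
F3: ✓.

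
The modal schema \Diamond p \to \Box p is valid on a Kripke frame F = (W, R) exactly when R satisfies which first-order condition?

This schema is the CD axiom.
It corresponds to partial functionality: \forall x \forall y \forall z (Rxy \wedge Rxz \to y = z).

partial functionality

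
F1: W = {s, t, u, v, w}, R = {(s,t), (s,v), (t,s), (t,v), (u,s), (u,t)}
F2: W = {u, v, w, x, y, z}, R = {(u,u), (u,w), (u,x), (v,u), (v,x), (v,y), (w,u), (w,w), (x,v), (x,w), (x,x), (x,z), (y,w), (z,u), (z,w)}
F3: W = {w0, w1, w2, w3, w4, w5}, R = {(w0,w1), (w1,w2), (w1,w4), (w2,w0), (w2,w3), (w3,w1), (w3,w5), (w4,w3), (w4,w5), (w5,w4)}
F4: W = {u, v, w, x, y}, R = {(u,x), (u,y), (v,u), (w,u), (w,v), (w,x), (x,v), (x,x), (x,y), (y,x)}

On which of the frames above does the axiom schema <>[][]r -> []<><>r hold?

Frame correspondent (Sahlqvist): forall x forall y forall z ((xRy & xRz) -> exists w (y R^2 w & z R^2 w)) — i.e. a generalized confluence (Geach) condition.
F1: fails — sRt, sRv but no w* with tR²w* and vR²w*.
F2: ✓.
F3: fails — w4Rw3, w4Rw5 but no w with w3R²w and w5R²w.
F4: ✓.

F2, F4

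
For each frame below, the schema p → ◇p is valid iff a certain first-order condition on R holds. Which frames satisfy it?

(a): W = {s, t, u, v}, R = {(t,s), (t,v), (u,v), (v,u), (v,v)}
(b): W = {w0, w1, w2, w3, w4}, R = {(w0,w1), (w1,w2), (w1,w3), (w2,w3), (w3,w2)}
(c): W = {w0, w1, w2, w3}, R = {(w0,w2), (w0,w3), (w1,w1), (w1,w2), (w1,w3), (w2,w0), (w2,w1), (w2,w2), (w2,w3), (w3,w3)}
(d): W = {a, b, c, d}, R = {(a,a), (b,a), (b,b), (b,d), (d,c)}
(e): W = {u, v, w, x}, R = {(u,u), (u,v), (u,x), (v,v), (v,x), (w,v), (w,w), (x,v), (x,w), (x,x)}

(e)

The schema corresponds to reflexivity: ∀x Rxx.
(a): fails — world s does not see itself.
(b): fails — world w0 does not see itself.
(c): fails — world w0 does not see itself.
(d): fails — world c does not see itself.
(e): satisfies the condition.
Valid on: (e).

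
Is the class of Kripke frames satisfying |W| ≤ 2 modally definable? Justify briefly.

Any modally definable frame class is closed under disjoint unions.
Any modal formula valid on each of 3 disjoint one-world frames is valid on their disjoint union (validity is preserved under disjoint unions). Each one-world frame has |W|=1≤2, but the union has |W|=3.
So the class is not modally definable.

Not definable by any modal formula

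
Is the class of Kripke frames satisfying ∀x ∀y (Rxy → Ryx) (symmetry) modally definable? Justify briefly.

The condition is symmetry. A defining modal formula is q → □◇q.
Suppose q→□◇q is valid. Take Rxy and set V(q)={x}. Then q at x, so □◇q at x, so ◇q at y, so some z with Ryz has q; z=x, i.e. Ryx.

Yes, by q → □◇q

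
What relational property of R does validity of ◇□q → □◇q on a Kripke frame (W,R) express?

Convergence

Suppose ◇□q→□◇q is valid. Take Rxy, Rxz and set V(q)={w : Ryw}. Then □q at y so ◇□q at x, so □◇q at x, so ◇q at z, giving w with Rzw and Ryw.
The converse is a direct semantic check.
Frame condition: ∀x ∀y ∀z (Rxy ∧ Rxz → ∃w (Ryw ∧ Rzw)).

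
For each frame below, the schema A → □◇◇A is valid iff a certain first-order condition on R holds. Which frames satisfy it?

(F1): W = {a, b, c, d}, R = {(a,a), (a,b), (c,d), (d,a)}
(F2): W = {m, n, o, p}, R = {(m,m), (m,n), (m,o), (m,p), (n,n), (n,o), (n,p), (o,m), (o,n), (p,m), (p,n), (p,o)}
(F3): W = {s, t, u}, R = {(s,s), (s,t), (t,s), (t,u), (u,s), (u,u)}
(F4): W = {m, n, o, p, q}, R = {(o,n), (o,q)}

The schema corresponds to a generalized confluence (Geach) condition: ∀x ∀z (xRz → ∃w (x = w ∧ zR²w)).
(F1): fails — aRb but no w with a=w and bR²w.
(F2): condition met.
(F3): condition met.
(F4): fails — oRn but no w with o=w and nR²w.
Valid on: (F2), (F3).

(F2), (F3)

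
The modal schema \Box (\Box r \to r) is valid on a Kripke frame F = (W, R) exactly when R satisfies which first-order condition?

This schema is the T□ axiom.
It corresponds to shift-reflexivity: \forall x \forall y (Rxy \to Ryy).

shift-reflexivity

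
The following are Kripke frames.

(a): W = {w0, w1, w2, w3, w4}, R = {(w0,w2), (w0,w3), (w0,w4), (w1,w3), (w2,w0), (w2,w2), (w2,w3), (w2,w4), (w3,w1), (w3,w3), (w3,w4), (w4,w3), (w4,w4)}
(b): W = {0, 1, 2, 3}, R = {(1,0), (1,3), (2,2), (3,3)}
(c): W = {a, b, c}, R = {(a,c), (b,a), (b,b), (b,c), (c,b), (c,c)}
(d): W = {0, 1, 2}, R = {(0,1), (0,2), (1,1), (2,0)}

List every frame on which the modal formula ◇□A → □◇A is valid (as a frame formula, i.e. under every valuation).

(a), (c)

Frame correspondent (Sahlqvist): ∀x ∀y ∀z (Rxy ∧ Rxz → ∃w (Ryw ∧ Rzw)) — i.e. convergence.
(a): ✓.
(b): fails — R10 and R10 but 0 and 0 have no common successor.
(c): ✓.
(d): fails — R01 and R02 but 1 and 2 have no common successor.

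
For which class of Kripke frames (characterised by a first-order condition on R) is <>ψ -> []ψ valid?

This schema is the CD axiom.
It corresponds to partial functionality: forall x forall y forall z (Rxy & Rxz -> y = z).

partial functionality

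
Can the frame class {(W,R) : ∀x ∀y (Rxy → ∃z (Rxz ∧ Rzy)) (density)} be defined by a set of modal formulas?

Yes: it is density, defined by the C4 schema □□p → □p.
Suppose □□p→□p is valid. Take Rxy and set V(p)={w : xR²w}. Then □□p at x, so □p at x, so p at y, i.e. ∃z(Rxz∧Rzy).

Yes, by □□p → □p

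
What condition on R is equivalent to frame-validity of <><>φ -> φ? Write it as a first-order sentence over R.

This is a Sahlqvist (Geach-type) schema ◇^2□^0φ → □^0◇^0φ.
Minimal-valuation argument: fix x; take any y with xR^2y and any z with xR^0z. Set V(φ) to the set of worlds R-reachable from y in exactly 0 steps. Then □^0φ holds at y, so the antecedent holds at x; validity forces ◇^0φ at z, giving a w with zR^0w and yR^0w.
First-order correspondent: forall x forall y (x R^2 y -> exists w (y = w & x = w)).

forall x forall y (x R^2 y -> exists w (y = w & x = w))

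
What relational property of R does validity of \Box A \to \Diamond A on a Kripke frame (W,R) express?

Suppose □A→◇A is valid. At any x set V(A)=W. Then □A at x, so ◇A at x, so x has a successor.

seriality: \forall x \exists y Rxy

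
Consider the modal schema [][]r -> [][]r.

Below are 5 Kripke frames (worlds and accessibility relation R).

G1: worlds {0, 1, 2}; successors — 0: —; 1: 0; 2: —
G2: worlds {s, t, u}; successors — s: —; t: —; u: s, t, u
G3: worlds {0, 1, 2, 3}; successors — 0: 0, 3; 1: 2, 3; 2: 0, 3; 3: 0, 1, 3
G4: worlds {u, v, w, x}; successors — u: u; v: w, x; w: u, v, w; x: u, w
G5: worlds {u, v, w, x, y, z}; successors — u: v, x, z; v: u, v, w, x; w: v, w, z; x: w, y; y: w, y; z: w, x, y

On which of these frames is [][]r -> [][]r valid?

G1, G2, G3, G4, G5

Frame correspondent (Sahlqvist): forall x forall z (x R^2 z -> exists w (x R^2 w & z = w)) — i.e. a generalized confluence (Geach) condition.
G1: holds.
G2: holds.
G3: holds.
G4: holds.
G5: holds.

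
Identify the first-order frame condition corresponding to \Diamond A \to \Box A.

partial functionality: \forall x \forall y \forall z (Rxy \wedge Rxz \to y = z)

Suppose ◇A→□A is valid. Take Rxy, Rxz and set V(A)={y}. Then ◇A at x, so □A at x, so A at z, i.e. z=y.
Conversely, on a frame with partial functionality the schema holds at every world under every valuation.
So the correspondent is partial functionality.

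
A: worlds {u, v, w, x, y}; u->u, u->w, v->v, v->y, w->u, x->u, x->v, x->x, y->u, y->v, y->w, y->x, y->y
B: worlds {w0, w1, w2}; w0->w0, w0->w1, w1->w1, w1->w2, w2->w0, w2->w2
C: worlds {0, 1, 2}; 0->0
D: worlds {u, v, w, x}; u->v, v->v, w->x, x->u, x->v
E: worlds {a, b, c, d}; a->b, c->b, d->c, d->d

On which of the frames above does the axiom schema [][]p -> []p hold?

The schema corresponds to density: forall x forall y (Rxy -> exists z (Rxz & Rzy)).
A: satisfies the condition.
B: satisfies the condition.
C: satisfies the condition.
D: fails — Rwx but no z with Rwz and Rzx.
E: fails — Rab but no z with Raz and Rzb.
Valid on: A, B, C.

A, B, C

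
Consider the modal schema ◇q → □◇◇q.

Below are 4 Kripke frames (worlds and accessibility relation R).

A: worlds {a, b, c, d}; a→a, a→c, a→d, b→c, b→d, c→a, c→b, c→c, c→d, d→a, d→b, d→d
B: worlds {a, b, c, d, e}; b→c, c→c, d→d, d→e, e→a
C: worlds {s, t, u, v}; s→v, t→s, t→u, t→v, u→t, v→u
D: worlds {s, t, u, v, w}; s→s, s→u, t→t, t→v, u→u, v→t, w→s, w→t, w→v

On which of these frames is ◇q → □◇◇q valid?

A

Frame correspondent (Sahlqvist): ∀x ∀y ∀z ((xRy ∧ xRz) → ∃w (y = w ∧ zR²w)) — i.e. a generalized confluence (Geach) condition.
A: satisfies the condition.
B: fails — dRd, dRe but no w with d=w and eR²w.
C: fails — sRv, sRv but no w with v=w and vR²w.
D: fails — sRs, sRu but no w* with s=w* and uR²w*.
Valid on: A.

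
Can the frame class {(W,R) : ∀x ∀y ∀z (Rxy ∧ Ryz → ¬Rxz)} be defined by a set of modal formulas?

If a class were modally definable it would be closed under surjective bounded morphisms (Goldblatt–Thomason).
The 7-cycle (worlds w0,w1,w2,w3,w4,w5,w6 with w0→w1→w2→w3→w4→w5→w6→w0) is intransitive. Mapping every world to a single reflexive point • is a surjective bounded morphism; the reflexive point is not intransitive (R••∧R•• but R••).
Hence intransitivity is not modally definable.

Not definable by any modal formula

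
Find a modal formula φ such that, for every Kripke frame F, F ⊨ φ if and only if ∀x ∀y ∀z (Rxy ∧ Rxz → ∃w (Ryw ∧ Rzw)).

A defining formula is ◇□q → □◇q (the .2 axiom).
Suppose ◇□q→□◇q is valid. Take Rxy, Rxz and set V(q)={w : Ryw}. Then □q at y so ◇□q at x, so □◇q at x, so ◇q at z, giving w with Rzw and Ryw.

◇□q → □◇q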